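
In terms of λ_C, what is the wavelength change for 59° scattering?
0.4850 λ_C

The Compton shift formula is:
Δλ = λ_C(1 - cos θ)

Dividing both sides by λ_C:
Δλ/λ_C = 1 - cos θ

For θ = 59°:
Δλ/λ_C = 1 - cos(59°)
Δλ/λ_C = 1 - 0.5150
Δλ/λ_C = 0.4850

This means the shift is 0.4850 × λ_C = 1.1767 pm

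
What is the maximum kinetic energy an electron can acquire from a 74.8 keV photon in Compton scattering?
16.9393 keV

Maximum energy transfer occurs at θ = 180° (backscattering).

Initial photon: E₀ = 74.8 keV → λ₀ = 16.5754 pm

Maximum Compton shift (at 180°):
Δλ_max = 2λ_C = 2 × 2.4263 = 4.8526 pm

Final wavelength:
λ' = 16.5754 + 4.8526 = 21.4280 pm

Minimum photon energy (maximum energy to electron):
E'_min = hc/λ' = 57.8607 keV

Maximum electron kinetic energy:
K_max = E₀ - E'_min = 74.8000 - 57.8607 = 16.9393 keV

(Intermediate values are shown rounded; full precision is carried through to the final answer.)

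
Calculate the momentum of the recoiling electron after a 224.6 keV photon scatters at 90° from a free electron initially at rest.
1.4615e-22 kg·m/s

The electron is initially at rest, so by conservation of momentum:
p⃗_e = p⃗₀ − p⃗'  (incident photon momentum minus scattered photon momentum)

Photon momentum magnitudes (p = h/λ = E/c):
λ₀ = hc/E₀ = 5.5202 pm → p₀ = h/λ₀ = 1.2003e-22 kg·m/s
Δλ = λ_C(1 − cos 90°) = 2.4263 pm
λ' = 7.9465 pm → p' = h/λ' = 8.3383e-23 kg·m/s

The scattered photon makes angle θ = 90° with the incident direction, so by the law of cosines:
|p⃗_e|² = p₀² + p'² − 2p₀p'cos θ
|p⃗_e|² = (1.2003e-22)² + (8.3383e-23)² − 2·1.2003e-22·8.3383e-23·cos(90°)
|p⃗_e| = 1.4615e-22 kg·m/s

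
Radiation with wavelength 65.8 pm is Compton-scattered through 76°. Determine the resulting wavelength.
67.6393 pm

Using the Compton scattering formula:
λ' = λ + Δλ = λ + λ_C(1 - cos θ)

Given:
- Initial wavelength λ = 65.8 pm
- Scattering angle θ = 76°
- Compton wavelength λ_C ≈ 2.4263 pm

Calculate the shift:
Δλ = 2.4263 × (1 - cos(76°))
Δλ = 2.4263 × 0.7581
Δλ = 1.8393 pm

Final wavelength:
λ' = 65.8 + 1.8393 = 67.6393 pm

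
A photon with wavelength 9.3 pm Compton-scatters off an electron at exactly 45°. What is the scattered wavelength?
10.0106 pm

Using the Compton formula: λ' = λ + λ_C(1 − cos θ)

For θ = 45°, cos θ = √2/2 (exact) ≈ 0.7071, so:
1 − cos 45° = 1 − (√2/2) ≈ 0.2929

Δλ = λ_C × 0.2929 = 2.4263 × 0.2929 = 0.7106 pm

λ' = 9.3 + 0.7106 = 10.0106 pm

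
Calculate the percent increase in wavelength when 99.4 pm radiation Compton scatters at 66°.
1.4481%

Calculate the Compton shift:
Δλ = λ_C(1 - cos(66°))
Δλ = 2.4263 × (1 - cos(66°))
Δλ = 2.4263 × 0.5933
Δλ = 1.4394 pm

Percentage change:
(Δλ/λ₀) × 100 = (1.4394/99.4) × 100
= 1.4481%

(Intermediate values are shown rounded; full precision is carried through to the final answer.)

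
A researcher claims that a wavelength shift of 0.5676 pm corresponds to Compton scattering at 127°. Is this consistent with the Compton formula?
No, inconsistent

Calculate the expected shift for θ = 127°:

Δλ_expected = λ_C(1 - cos(127°))
Δλ_expected = 2.4263 × (1 - cos(127°))
Δλ_expected = 2.4263 × 1.6018
Δλ_expected = 3.8865 pm

Given shift: 0.5676 pm
Expected shift: 3.8865 pm
Difference: 3.3189 pm

The values do not match. The given shift corresponds to θ ≈ 40.0°, not 127°.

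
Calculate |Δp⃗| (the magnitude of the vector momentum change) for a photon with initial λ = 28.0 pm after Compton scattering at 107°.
3.6158e-23 kg·m/s

Photon momentum magnitude is p = h/λ.

Initial momentum:
p₀ = h/λ = 6.6261e-34/2.8000e-11 = 2.3665e-23 kg·m/s

After scattering:
λ' = λ + Δλ = 28.0 + 3.1357 = 31.1357 pm
p' = h/λ' = 6.6261e-34/3.1136e-11 = 2.1281e-23 kg·m/s

Momentum is a vector; the scattered photon's direction makes angle θ = 107° with the incident direction. The magnitude of the vector change Δp⃗ = p⃗₀ − p⃗' is found from the law of cosines:
|Δp⃗|² = p₀² + p'² − 2p₀p'cos θ
|Δp⃗|² = (2.3665e-23)² + (2.1281e-23)² − 2·2.3665e-23·2.1281e-23·cos(107°)
|Δp⃗| = 3.6158e-23 kg·m/s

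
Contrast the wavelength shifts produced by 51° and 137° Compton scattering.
137° produces the larger shift by a factor of 4.671

Calculate both shifts using Δλ = λ_C(1 - cos θ):

For θ₁ = 51°:
Δλ₁ = 2.4263 × (1 - cos(51°))
Δλ₁ = 2.4263 × 0.3707
Δλ₁ = 0.8994 pm

For θ₂ = 137°:
Δλ₂ = 2.4263 × (1 - cos(137°))
Δλ₂ = 2.4263 × 1.7314
Δλ₂ = 4.2008 pm

The 137° angle produces the larger shift.
Ratio: 4.2008/0.8994 = 4.671

(Intermediate values are shown rounded; full precision is carried through to the final answer.)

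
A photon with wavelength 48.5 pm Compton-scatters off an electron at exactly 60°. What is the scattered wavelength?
49.7132 pm

Using the Compton formula: λ' = λ + λ_C(1 − cos θ)

For θ = 60°, cos θ = 1/2 (exact) = 0.5000, so:
1 − cos 60° = 1 − (1/2) = 0.5000

Δλ = λ_C × 0.5000 = 2.4263 × 0.5000 = 1.2132 pm

λ' = 48.5 + 1.2132 = 49.7132 pm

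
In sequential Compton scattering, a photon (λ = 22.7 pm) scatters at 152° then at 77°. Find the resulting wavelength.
29.1491 pm

Apply Compton shift twice:

First scattering at θ₁ = 152°:
Δλ₁ = λ_C(1 - cos(152°))
Δλ₁ = 2.4263 × 1.8829
Δλ₁ = 4.5686 pm

After first scattering:
λ₁ = 22.7 + 4.5686 = 27.2686 pm

Second scattering at θ₂ = 77°:
Δλ₂ = λ_C(1 - cos(77°))
Δλ₂ = 2.4263 × 0.7750
Δλ₂ = 1.8805 pm

Final wavelength:
λ₂ = 27.2686 + 1.8805 = 29.1491 pm

Total shift: Δλ_total = 4.5686 + 1.8805 = 6.4491 pm

(Intermediate values are shown rounded; full precision is carried through to the final answer.)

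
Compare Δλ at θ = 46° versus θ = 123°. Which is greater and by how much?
123° produces the larger shift by a factor of 5.059

Calculate both shifts using Δλ = λ_C(1 - cos θ):

For θ₁ = 46°:
Δλ₁ = 2.4263 × (1 - cos(46°))
Δλ₁ = 2.4263 × 0.3053
Δλ₁ = 0.7409 pm

For θ₂ = 123°:
Δλ₂ = 2.4263 × (1 - cos(123°))
Δλ₂ = 2.4263 × 1.5446
Δλ₂ = 3.7478 pm

The 123° angle produces the larger shift.
Ratio: 3.7478/0.7409 = 5.059

(Intermediate values are shown rounded; full precision is carried through to the final answer.)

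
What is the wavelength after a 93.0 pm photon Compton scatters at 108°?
96.1761 pm

Using the Compton scattering formula:
λ' = λ + Δλ = λ + λ_C(1 - cos θ)

Given:
- Initial wavelength λ = 93.0 pm
- Scattering angle θ = 108°
- Compton wavelength λ_C ≈ 2.4263 pm

Calculate the shift:
Δλ = 2.4263 × (1 - cos(108°))
Δλ = 2.4263 × 1.3090
Δλ = 3.1761 pm

Final wavelength:
λ' = 93.0 + 3.1761 = 96.1761 pm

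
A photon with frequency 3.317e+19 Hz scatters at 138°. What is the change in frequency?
1.057e+19 Hz (decrease)

Convert frequency to wavelength (c = 299792458 m/s):
λ₀ = c/f₀ = 299792458/3.317e+19 = 9.0380602e-12 m = 9.0381 pm

Calculate Compton shift:
Δλ = λ_C(1 - cos(138°)) = 4.2294 pm

Final wavelength:
λ' = λ₀ + Δλ = 9.0381 + 4.2294 = 13.2675 pm

Final frequency:
f' = c/λ' = 299792458/1.3267470e-11 = 2.2596053e+19 Hz

Frequency shift (decrease):
Δf = f₀ - f' = 3.317e+19 - 2.2596053e+19 = 1.057e+19 Hz

(Intermediate values are shown rounded; full precision is carried through to the final answer.)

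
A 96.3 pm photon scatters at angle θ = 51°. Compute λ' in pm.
97.1994 pm

Using the Compton scattering formula:
λ' = λ + Δλ = λ + λ_C(1 - cos θ)

Given:
- Initial wavelength λ = 96.3 pm
- Scattering angle θ = 51°
- Compton wavelength λ_C ≈ 2.4263 pm

Calculate the shift:
Δλ = 2.4263 × (1 - cos(51°))
Δλ = 2.4263 × 0.3707
Δλ = 0.8994 pm

Final wavelength:
λ' = 96.3 + 0.8994 = 97.1994 pm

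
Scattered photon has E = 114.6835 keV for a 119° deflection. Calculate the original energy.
172.0001 keV

Convert final energy to wavelength (hc ≈ 1239.842 keV·pm):
λ' = hc/E' = 1239.842 / 114.6835 = 10.8110 pm

Calculate the Compton shift:
Δλ = λ_C(1 - cos(119°))
Δλ = 2.4263 × (1 - cos(119°))
Δλ = 3.6026 pm

Initial wavelength:
λ = λ' - Δλ = 10.8110 - 3.6026 = 7.2084 pm

Initial energy:
E = hc/λ = 1239.842 / 7.2084 = 172.0001 keV

(Intermediate values are shown rounded; full precision is carried through to the final answer.)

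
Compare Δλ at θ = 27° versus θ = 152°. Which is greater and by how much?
152° produces the larger shift by a factor of 17.276

Calculate both shifts using Δλ = λ_C(1 - cos θ):

For θ₁ = 27°:
Δλ₁ = 2.4263 × (1 - cos(27°))
Δλ₁ = 2.4263 × 0.1090
Δλ₁ = 0.2645 pm

For θ₂ = 152°:
Δλ₂ = 2.4263 × (1 - cos(152°))
Δλ₂ = 2.4263 × 1.8829
Δλ₂ = 4.5686 pm

The 152° angle produces the larger shift.
Ratio: 4.5686/0.2645 = 17.276

(Intermediate values are shown rounded; full precision is carried through to the final answer.)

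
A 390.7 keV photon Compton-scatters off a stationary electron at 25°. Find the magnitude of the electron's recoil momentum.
8.8421e-23 kg·m/s

The electron is initially at rest, so by conservation of momentum:
p⃗_e = p⃗₀ − p⃗'  (incident photon momentum minus scattered photon momentum)

Photon momentum magnitudes (p = h/λ = E/c):
λ₀ = hc/E₀ = 3.1734 pm → p₀ = h/λ₀ = 2.0880e-22 kg·m/s
Δλ = λ_C(1 − cos 25°) = 0.2273 pm
λ' = 3.4007 pm → p' = h/λ' = 1.9484e-22 kg·m/s

The scattered photon makes angle θ = 25° with the incident direction, so by the law of cosines:
|p⃗_e|² = p₀² + p'² − 2p₀p'cos θ
|p⃗_e|² = (2.0880e-22)² + (1.9484e-22)² − 2·2.0880e-22·1.9484e-22·cos(25°)
|p⃗_e| = 8.8421e-23 kg·m/s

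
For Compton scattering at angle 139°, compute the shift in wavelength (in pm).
4.2575 pm

Using the Compton scattering formula:
Δλ = λ_C(1 - cos θ)

where λ_C = h/(m_e·c) ≈ 2.4263 pm is the Compton wavelength of an electron.

For θ = 139°:
cos(139°) = -0.7547
1 - cos(139°) = 1.7547

Δλ = 2.4263 × 1.7547
Δλ = 4.2575 pm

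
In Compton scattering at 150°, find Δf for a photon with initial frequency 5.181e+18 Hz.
3.760e+17 Hz (decrease)

Convert frequency to wavelength (c = 299792458 m/s):
λ₀ = c/f₀ = 299792458/5.181e+18 = 5.7863821e-11 m = 57.8638 pm

Calculate Compton shift:
Δλ = λ_C(1 - cos(150°)) = 4.5276 pm

Final wavelength:
λ' = λ₀ + Δλ = 57.8638 + 4.5276 = 62.3914 pm

Final frequency:
f' = c/λ' = 299792458/6.2391378e-11 = 4.8050303e+18 Hz

Frequency shift (decrease):
Δf = f₀ - f' = 5.181e+18 - 4.8050303e+18 = 3.760e+17 Hz

(Intermediate values are shown rounded; full precision is carried through to the final answer.)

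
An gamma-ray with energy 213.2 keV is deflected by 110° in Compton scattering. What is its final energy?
136.6736 keV

First convert energy to wavelength:
λ = hc/E, with hc ≈ 1239.842 keV·pm (i.e. 1239.842 eV·nm)

For E = 213.2 keV = 213200 eV:
λ = 1239.842 keV·pm / 213.2 keV
λ = 5.8154 pm

Calculate the Compton shift:
Δλ = λ_C(1 - cos(110°)) = 2.4263 × 1.3420
Δλ = 3.2562 pm

Final wavelength:
λ' = 5.8154 + 3.2562 = 9.0716 pm

Final energy:
E' = hc/λ' = 1239.842 / 9.0716 = 136.6736 keV

(Intermediate values are shown rounded; full precision is carried through to the final answer.)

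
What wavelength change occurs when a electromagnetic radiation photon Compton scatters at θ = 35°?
0.4388 pm

Using the Compton scattering formula:
Δλ = λ_C(1 - cos θ)

where λ_C = h/(m_e·c) ≈ 2.4263 pm is the Compton wavelength of an electron.

For θ = 35°:
cos(35°) = 0.8192
1 - cos(35°) = 0.1808

Δλ = 2.4263 × 0.1808
Δλ = 0.4388 pm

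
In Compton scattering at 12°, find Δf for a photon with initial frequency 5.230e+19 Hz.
4.793e+17 Hz (decrease)

Convert frequency to wavelength (c = 299792458 m/s):
λ₀ = c/f₀ = 299792458/5.230e+19 = 5.7321694e-12 m = 5.7322 pm

Calculate Compton shift:
Δλ = λ_C(1 - cos(12°)) = 0.0530 pm

Final wavelength:
λ' = λ₀ + Δλ = 5.7322 + 0.0530 = 5.7852 pm

Final frequency:
f' = c/λ' = 299792458/5.7851901e-12 = 5.1820676e+19 Hz

Frequency shift (decrease):
Δf = f₀ - f' = 5.230e+19 - 5.1820676e+19 = 4.793e+17 Hz

(Intermediate values are shown rounded; full precision is carried through to the final answer.)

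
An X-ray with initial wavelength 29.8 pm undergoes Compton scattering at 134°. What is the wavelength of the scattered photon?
33.9118 pm

Using the Compton scattering formula:
λ' = λ + Δλ = λ + λ_C(1 - cos θ)

Given:
- Initial wavelength λ = 29.8 pm
- Scattering angle θ = 134°
- Compton wavelength λ_C ≈ 2.4263 pm

Calculate the shift:
Δλ = 2.4263 × (1 - cos(134°))
Δλ = 2.4263 × 1.6947
Δλ = 4.1118 pm

Final wavelength:
λ' = 29.8 + 4.1118 = 33.9118 pm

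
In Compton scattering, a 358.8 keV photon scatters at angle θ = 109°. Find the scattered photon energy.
185.8342 keV

First convert energy to wavelength:
λ = hc/E, with hc ≈ 1239.842 keV·pm (i.e. 1239.842 eV·nm)

For E = 358.8 keV = 358800 eV:
λ = 1239.842 keV·pm / 358.8 keV
λ = 3.4555 pm

Calculate the Compton shift:
Δλ = λ_C(1 - cos(109°)) = 2.4263 × 1.3256
Δλ = 3.2162 pm

Final wavelength:
λ' = 3.4555 + 3.2162 = 6.6718 pm

Final energy:
E' = hc/λ' = 1239.842 / 6.6718 = 185.8342 keV

(Intermediate values are shown rounded; full precision is carried through to the final answer.)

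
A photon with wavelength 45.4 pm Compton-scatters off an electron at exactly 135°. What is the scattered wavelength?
49.5420 pm

Using the Compton formula: λ' = λ + λ_C(1 − cos θ)

For θ = 135°, cos θ = -√2/2 (exact) ≈ -0.7071, so:
1 − cos 135° = 1 − (-√2/2) ≈ 1.7071

Δλ = λ_C × 1.7071 = 2.4263 × 1.7071 = 4.1420 pm

λ' = 45.4 + 4.1420 = 49.5420 pm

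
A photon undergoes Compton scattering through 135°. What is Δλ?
4.1420 pm

Using the Compton scattering formula:
Δλ = λ_C(1 - cos θ)

where λ_C = h/(m_e·c) ≈ 2.4263 pm is the Compton wavelength of an electron.

For θ = 135°:
cos(135°) = -0.7071
1 - cos(135°) = 1.7071

Δλ = 2.4263 × 1.7071
Δλ = 4.1420 pm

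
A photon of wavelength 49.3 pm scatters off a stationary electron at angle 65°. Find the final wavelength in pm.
50.7009 pm

Using the Compton scattering formula:
λ' = λ + Δλ = λ + λ_C(1 - cos θ)

Given:
- Initial wavelength λ = 49.3 pm
- Scattering angle θ = 65°
- Compton wavelength λ_C ≈ 2.4263 pm

Calculate the shift:
Δλ = 2.4263 × (1 - cos(65°))
Δλ = 2.4263 × 0.5774
Δλ = 1.4009 pm

Final wavelength:
λ' = 49.3 + 1.4009 = 50.7009 pm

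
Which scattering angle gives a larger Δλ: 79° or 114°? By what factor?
114° produces the larger shift by a factor of 1.738

Calculate both shifts using Δλ = λ_C(1 - cos θ):

For θ₁ = 79°:
Δλ₁ = 2.4263 × (1 - cos(79°))
Δλ₁ = 2.4263 × 0.8092
Δλ₁ = 1.9633 pm

For θ₂ = 114°:
Δλ₂ = 2.4263 × (1 - cos(114°))
Δλ₂ = 2.4263 × 1.4067
Δλ₂ = 3.4132 pm

The 114° angle produces the larger shift.
Ratio: 3.4132/1.9633 = 1.738

(Intermediate values are shown rounded; full precision is carried through to the final answer.)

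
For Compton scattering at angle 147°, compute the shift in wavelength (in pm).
4.4612 pm

Using the Compton scattering formula:
Δλ = λ_C(1 - cos θ)

where λ_C = h/(m_e·c) ≈ 2.4263 pm is the Compton wavelength of an electron.

For θ = 147°:
cos(147°) = -0.8387
1 - cos(147°) = 1.8387

Δλ = 2.4263 × 1.8387
Δλ = 4.4612 pm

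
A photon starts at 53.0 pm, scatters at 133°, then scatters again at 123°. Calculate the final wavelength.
60.8288 pm

Apply Compton shift twice:

First scattering at θ₁ = 133°:
Δλ₁ = λ_C(1 - cos(133°))
Δλ₁ = 2.4263 × 1.6820
Δλ₁ = 4.0810 pm

After first scattering:
λ₁ = 53.0 + 4.0810 = 57.0810 pm

Second scattering at θ₂ = 123°:
Δλ₂ = λ_C(1 - cos(123°))
Δλ₂ = 2.4263 × 1.5446
Δλ₂ = 3.7478 pm

Final wavelength:
λ₂ = 57.0810 + 3.7478 = 60.8288 pm

Total shift: Δλ_total = 4.0810 + 3.7478 = 7.8288 pm

(Intermediate values are shown rounded; full precision is carried through to the final answer.)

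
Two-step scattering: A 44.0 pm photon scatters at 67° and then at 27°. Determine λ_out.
45.7427 pm

Apply Compton shift twice:

First scattering at θ₁ = 67°:
Δλ₁ = λ_C(1 - cos(67°))
Δλ₁ = 2.4263 × 0.6093
Δλ₁ = 1.4783 pm

After first scattering:
λ₁ = 44.0 + 1.4783 = 45.4783 pm

Second scattering at θ₂ = 27°:
Δλ₂ = λ_C(1 - cos(27°))
Δλ₂ = 2.4263 × 0.1090
Δλ₂ = 0.2645 pm

Final wavelength:
λ₂ = 45.4783 + 0.2645 = 45.7427 pm

Total shift: Δλ_total = 1.4783 + 0.2645 = 1.7427 pm

(Intermediate values are shown rounded; full precision is carried through to the final answer.)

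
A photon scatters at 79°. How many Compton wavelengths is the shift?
0.8092 λ_C

The Compton shift formula is:
Δλ = λ_C(1 - cos θ)

Dividing both sides by λ_C:
Δλ/λ_C = 1 - cos θ

For θ = 79°:
Δλ/λ_C = 1 - cos(79°)
Δλ/λ_C = 1 - 0.1908
Δλ/λ_C = 0.8092

This means the shift is 0.8092 × λ_C = 1.9633 pm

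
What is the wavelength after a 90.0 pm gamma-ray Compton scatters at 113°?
93.3743 pm

Using the Compton scattering formula:
λ' = λ + Δλ = λ + λ_C(1 - cos θ)

Given:
- Initial wavelength λ = 90.0 pm
- Scattering angle θ = 113°
- Compton wavelength λ_C ≈ 2.4263 pm

Calculate the shift:
Δλ = 2.4263 × (1 - cos(113°))
Δλ = 2.4263 × 1.3907
Δλ = 3.3743 pm

Final wavelength:
λ' = 90.0 + 3.3743 = 93.3743 pm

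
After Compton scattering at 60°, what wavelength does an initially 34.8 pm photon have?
36.0132 pm

Using the Compton formula: λ' = λ + λ_C(1 − cos θ)

For θ = 60°, cos θ = 1/2 (exact) = 0.5000, so:
1 − cos 60° = 1 − (1/2) = 0.5000

Δλ = λ_C × 0.5000 = 2.4263 × 0.5000 = 1.2132 pm

λ' = 34.8 + 1.2132 = 36.0132 pm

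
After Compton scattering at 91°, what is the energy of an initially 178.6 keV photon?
131.7487 keV

First convert energy to wavelength:
λ = hc/E, with hc ≈ 1239.842 keV·pm (i.e. 1239.842 eV·nm)

For E = 178.6 keV = 178600 eV:
λ = 1239.842 keV·pm / 178.6 keV
λ = 6.9420 pm

Calculate the Compton shift:
Δλ = λ_C(1 - cos(91°)) = 2.4263 × 1.0175
Δλ = 2.4687 pm

Final wavelength:
λ' = 6.9420 + 2.4687 = 9.4107 pm

Final energy:
E' = hc/λ' = 1239.842 / 9.4107 = 131.7487 keV

(Intermediate values are shown rounded; full precision is carried through to the final answer.)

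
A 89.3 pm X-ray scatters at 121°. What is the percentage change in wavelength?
4.1164%

Calculate the Compton shift:
Δλ = λ_C(1 - cos(121°))
Δλ = 2.4263 × (1 - cos(121°))
Δλ = 2.4263 × 1.5150
Δλ = 3.6760 pm

Percentage change:
(Δλ/λ₀) × 100 = (3.6760/89.3) × 100
= 4.1164%

(Intermediate values are shown rounded; full precision is carried through to the final answer.)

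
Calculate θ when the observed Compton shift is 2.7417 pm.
97.47°

From the Compton formula Δλ = λ_C(1 - cos θ), we can solve for θ:

cos θ = 1 - Δλ/λ_C

Given:
- Δλ = 2.7417 pm
- λ_C = h/(m_e·c) ≈ 2.42631024 pm

cos θ = 1 - 2.7417/2.42631024
cos θ = 1 - 1.129987
cos θ = -0.129987

θ = arccos(-0.129987)
θ = 97.47°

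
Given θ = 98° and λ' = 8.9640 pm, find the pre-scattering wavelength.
6.2000 pm

From λ' = λ + Δλ, we have λ = λ' - Δλ

First calculate the Compton shift:
Δλ = λ_C(1 - cos θ)
Δλ = 2.4263 × (1 - cos(98°))
Δλ = 2.4263 × 1.1392
Δλ = 2.7640 pm

Initial wavelength:
λ = λ' - Δλ
λ = 8.9640 - 2.7640
λ = 6.2000 pm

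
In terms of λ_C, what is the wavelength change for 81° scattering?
0.8436 λ_C

The Compton shift formula is:
Δλ = λ_C(1 - cos θ)

Dividing both sides by λ_C:
Δλ/λ_C = 1 - cos θ

For θ = 81°:
Δλ/λ_C = 1 - cos(81°)
Δλ/λ_C = 1 - 0.1564
Δλ/λ_C = 0.8436

This means the shift is 0.8436 × λ_C = 2.0468 pm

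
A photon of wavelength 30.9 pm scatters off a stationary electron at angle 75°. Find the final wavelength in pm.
32.6983 pm

Using the Compton scattering formula:
λ' = λ + Δλ = λ + λ_C(1 - cos θ)

Given:
- Initial wavelength λ = 30.9 pm
- Scattering angle θ = 75°
- Compton wavelength λ_C ≈ 2.4263 pm

Calculate the shift:
Δλ = 2.4263 × (1 - cos(75°))
Δλ = 2.4263 × 0.7412
Δλ = 1.7983 pm

Final wavelength:
λ' = 30.9 + 1.7983 = 32.6983 pm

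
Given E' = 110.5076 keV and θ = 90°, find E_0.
141.0000 keV

Convert final energy to wavelength (hc ≈ 1239.842 keV·pm):
λ' = hc/E' = 1239.842 / 110.5076 = 11.2195 pm

Calculate the Compton shift:
Δλ = λ_C(1 - cos(90°))
Δλ = 2.4263 × (1 - cos(90°))
Δλ = 2.4263 pm

Initial wavelength:
λ = λ' - Δλ = 11.2195 - 2.4263 = 8.7932 pm

Initial energy:
E = hc/λ = 1239.842 / 8.7932 = 141.0000 keV

(Intermediate values are shown rounded; full precision is carried through to the final answer.)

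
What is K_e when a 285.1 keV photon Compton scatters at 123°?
131.9683 keV

By energy conservation: K_e = E_initial - E_final

First find the scattered photon energy:
Initial wavelength: λ = hc/E = 4.3488 pm
Compton shift: Δλ = λ_C(1 - cos(123°)) = 3.7478 pm
Final wavelength: λ' = 4.3488 + 3.7478 = 8.0966 pm
Final photon energy: E' = hc/λ' = 153.1317 keV

Electron kinetic energy:
K_e = E - E' = 285.1000 - 153.1317 = 131.9683 keV

(Intermediate values are shown rounded; full precision is carried through to the final answer.)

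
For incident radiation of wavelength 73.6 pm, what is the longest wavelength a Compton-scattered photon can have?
78.4526 pm (at θ = 180°)

The Compton shift is Δλ = λ_C(1 − cos θ).

Since cos θ ranges from −1 to 1, the factor (1 − cos θ) ranges from 0 to 2; the maximum shift occurs at θ = 180° (backscattering):
Δλ_max = 2λ_C = 2 × 2.4263 pm = 4.8526 pm

Maximum scattered wavelength:
λ'_max = λ₀ + Δλ_max = 73.6 + 4.8526 = 78.4526 pm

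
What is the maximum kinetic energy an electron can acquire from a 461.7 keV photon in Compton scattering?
297.2212 keV

Maximum energy transfer occurs at θ = 180° (backscattering).

Initial photon: E₀ = 461.7 keV → λ₀ = 2.6854 pm

Maximum Compton shift (at 180°):
Δλ_max = 2λ_C = 2 × 2.4263 = 4.8526 pm

Final wavelength:
λ' = 2.6854 + 4.8526 = 7.5380 pm

Minimum photon energy (maximum energy to electron):
E'_min = hc/λ' = 164.4788 keV

Maximum electron kinetic energy:
K_max = E₀ - E'_min = 461.7000 - 164.4788 = 297.2212 keV

(Intermediate values are shown rounded; full precision is carried through to the final answer.)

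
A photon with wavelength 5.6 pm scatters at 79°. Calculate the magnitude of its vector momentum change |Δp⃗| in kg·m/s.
1.3311e-22 kg·m/s

Photon momentum magnitude is p = h/λ.

Initial momentum:
p₀ = h/λ = 6.6261e-34/5.6000e-12 = 1.1832e-22 kg·m/s

After scattering:
λ' = λ + Δλ = 5.6 + 1.9633 = 7.5633 pm
p' = h/λ' = 6.6261e-34/7.5633e-12 = 8.7608e-23 kg·m/s

Momentum is a vector; the scattered photon's direction makes angle θ = 79° with the incident direction. The magnitude of the vector change Δp⃗ = p⃗₀ − p⃗' is found from the law of cosines:
|Δp⃗|² = p₀² + p'² − 2p₀p'cos θ
|Δp⃗|² = (1.1832e-22)² + (8.7608e-23)² − 2·1.1832e-22·8.7608e-23·cos(79°)
|Δp⃗| = 1.3311e-22 kg·m/s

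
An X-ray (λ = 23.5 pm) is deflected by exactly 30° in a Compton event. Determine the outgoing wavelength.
23.8251 pm

Using the Compton formula: λ' = λ + λ_C(1 − cos θ)

For θ = 30°, cos θ = √3/2 (exact) ≈ 0.8660, so:
1 − cos 30° = 1 − (√3/2) ≈ 0.1340

Δλ = λ_C × 0.1340 = 2.4263 × 0.1340 = 0.3251 pm

λ' = 23.5 + 0.3251 = 23.8251 pm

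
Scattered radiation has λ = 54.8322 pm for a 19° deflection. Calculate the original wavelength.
54.7000 pm

From λ' = λ + Δλ, we have λ = λ' - Δλ

First calculate the Compton shift:
Δλ = λ_C(1 - cos θ)
Δλ = 2.4263 × (1 - cos(19°))
Δλ = 2.4263 × 0.0545
Δλ = 0.1322 pm

Initial wavelength:
λ = λ' - Δλ
λ = 54.8322 - 0.1322
λ = 54.7000 pm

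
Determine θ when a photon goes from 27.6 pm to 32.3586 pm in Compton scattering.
164.00°

First find the wavelength shift:
Δλ = λ' - λ = 32.3586 - 27.6 = 4.7586 pm

Using Δλ = λ_C(1 - cos θ), with λ_C = h/(m_e·c) ≈ 2.42631024 pm:
cos θ = 1 - Δλ/λ_C
cos θ = 1 - 4.7586/2.42631024
cos θ = -0.961250

θ = arccos(-0.961250)
θ = 164.00°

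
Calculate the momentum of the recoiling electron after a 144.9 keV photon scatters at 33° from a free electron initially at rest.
4.3148e-23 kg·m/s

The electron is initially at rest, so by conservation of momentum:
p⃗_e = p⃗₀ − p⃗'  (incident photon momentum minus scattered photon momentum)

Photon momentum magnitudes (p = h/λ = E/c):
λ₀ = hc/E₀ = 8.5565 pm → p₀ = h/λ₀ = 7.7439e-23 kg·m/s
Δλ = λ_C(1 − cos 33°) = 0.3914 pm
λ' = 8.9480 pm → p' = h/λ' = 7.4051e-23 kg·m/s

The scattered photon makes angle θ = 33° with the incident direction, so by the law of cosines:
|p⃗_e|² = p₀² + p'² − 2p₀p'cos θ
|p⃗_e|² = (7.7439e-23)² + (7.4051e-23)² − 2·7.7439e-23·7.4051e-23·cos(33°)
|p⃗_e| = 4.3148e-23 kg·m/s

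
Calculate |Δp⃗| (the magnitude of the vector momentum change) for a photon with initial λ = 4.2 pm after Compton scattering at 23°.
6.1898e-23 kg·m/s

Photon momentum magnitude is p = h/λ.

Initial momentum:
p₀ = h/λ = 6.6261e-34/4.2000e-12 = 1.5776e-22 kg·m/s

After scattering:
λ' = λ + Δλ = 4.2 + 0.1929 = 4.3929 pm
p' = h/λ' = 6.6261e-34/4.3929e-12 = 1.5084e-22 kg·m/s

Momentum is a vector; the scattered photon's direction makes angle θ = 23° with the incident direction. The magnitude of the vector change Δp⃗ = p⃗₀ − p⃗' is found from the law of cosines:
|Δp⃗|² = p₀² + p'² − 2p₀p'cos θ
|Δp⃗|² = (1.5776e-22)² + (1.5084e-22)² − 2·1.5776e-22·1.5084e-22·cos(23°)
|Δp⃗| = 6.1898e-23 kg·m/s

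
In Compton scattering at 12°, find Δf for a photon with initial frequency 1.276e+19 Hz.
2.873e+16 Hz (decrease)

Convert frequency to wavelength (c = 299792458 m/s):
λ₀ = c/f₀ = 299792458/1.276e+19 = 2.3494707e-11 m = 23.4947 pm

Calculate Compton shift:
Δλ = λ_C(1 - cos(12°)) = 0.0530 pm

Final wavelength:
λ' = λ₀ + Δλ = 23.4947 + 0.0530 = 23.5477 pm

Final frequency:
f' = c/λ' = 299792458/2.3547727e-11 = 1.2731269e+19 Hz

Frequency shift (decrease):
Δf = f₀ - f' = 1.276e+19 - 1.2731269e+19 = 2.873e+16 Hz

(Intermediate values are shown rounded; full precision is carried through to the final answer.)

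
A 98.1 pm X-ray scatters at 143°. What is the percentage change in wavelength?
4.4486%

Calculate the Compton shift:
Δλ = λ_C(1 - cos(143°))
Δλ = 2.4263 × (1 - cos(143°))
Δλ = 2.4263 × 1.7986
Δλ = 4.3640 pm

Percentage change:
(Δλ/λ₀) × 100 = (4.3640/98.1) × 100
= 4.4486%

(Intermediate values are shown rounded; full precision is carried through to the final answer.)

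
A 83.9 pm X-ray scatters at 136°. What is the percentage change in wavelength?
4.9722%

Calculate the Compton shift:
Δλ = λ_C(1 - cos(136°))
Δλ = 2.4263 × (1 - cos(136°))
Δλ = 2.4263 × 1.7193
Δλ = 4.1717 pm

Percentage change:
(Δλ/λ₀) × 100 = (4.1717/83.9) × 100
= 4.9722%

(Intermediate values are shown rounded; full precision is carried through to the final answer.)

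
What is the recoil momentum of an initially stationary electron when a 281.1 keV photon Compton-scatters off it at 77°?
1.6292e-22 kg·m/s

The electron is initially at rest, so by conservation of momentum:
p⃗_e = p⃗₀ − p⃗'  (incident photon momentum minus scattered photon momentum)

Photon momentum magnitudes (p = h/λ = E/c):
λ₀ = hc/E₀ = 4.4107 pm → p₀ = h/λ₀ = 1.5023e-22 kg·m/s
Δλ = λ_C(1 − cos 77°) = 1.8805 pm
λ' = 6.2912 pm → p' = h/λ' = 1.0532e-22 kg·m/s

The scattered photon makes angle θ = 77° with the incident direction, so by the law of cosines:
|p⃗_e|² = p₀² + p'² − 2p₀p'cos θ
|p⃗_e|² = (1.5023e-22)² + (1.0532e-22)² − 2·1.5023e-22·1.0532e-22·cos(77°)
|p⃗_e| = 1.6292e-22 kg·m/s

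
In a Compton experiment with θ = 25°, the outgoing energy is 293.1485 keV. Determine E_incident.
309.8000 keV

Convert final energy to wavelength (hc ≈ 1239.842 keV·pm):
λ' = hc/E' = 1239.842 / 293.1485 = 4.2294 pm

Calculate the Compton shift:
Δλ = λ_C(1 - cos(25°))
Δλ = 2.4263 × (1 - cos(25°))
Δλ = 0.2273 pm

Initial wavelength:
λ = λ' - Δλ = 4.2294 - 0.2273 = 4.0021 pm

Initial energy:
E = hc/λ = 1239.842 / 4.0021 = 309.8000 keV

(Intermediate values are shown rounded; full precision is carried through to the final answer.)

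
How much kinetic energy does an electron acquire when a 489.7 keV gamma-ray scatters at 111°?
276.9488 keV

By energy conservation: K_e = E_initial - E_final

First find the scattered photon energy:
Initial wavelength: λ = hc/E = 2.5318 pm
Compton shift: Δλ = λ_C(1 - cos(111°)) = 3.2958 pm
Final wavelength: λ' = 2.5318 + 3.2958 = 5.8277 pm
Final photon energy: E' = hc/λ' = 212.7512 keV

Electron kinetic energy:
K_e = E - E' = 489.7000 - 212.7512 = 276.9488 keV

(Intermediate values are shown rounded; full precision is carried through to the final answer.)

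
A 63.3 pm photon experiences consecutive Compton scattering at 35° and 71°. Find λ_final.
65.3752 pm

Apply Compton shift twice:

First scattering at θ₁ = 35°:
Δλ₁ = λ_C(1 - cos(35°))
Δλ₁ = 2.4263 × 0.1808
Δλ₁ = 0.4388 pm

After first scattering:
λ₁ = 63.3 + 0.4388 = 63.7388 pm

Second scattering at θ₂ = 71°:
Δλ₂ = λ_C(1 - cos(71°))
Δλ₂ = 2.4263 × 0.6744
Δλ₂ = 1.6364 pm

Final wavelength:
λ₂ = 63.7388 + 1.6364 = 65.3752 pm

Total shift: Δλ_total = 0.4388 + 1.6364 = 2.0752 pm

(Intermediate values are shown rounded; full precision is carried through to the final answer.)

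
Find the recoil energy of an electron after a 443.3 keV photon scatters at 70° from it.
161.0886 keV

By energy conservation: K_e = E_initial - E_final

First find the scattered photon energy:
Initial wavelength: λ = hc/E = 2.7968 pm
Compton shift: Δλ = λ_C(1 - cos(70°)) = 1.5965 pm
Final wavelength: λ' = 2.7968 + 1.5965 = 4.3933 pm
Final photon energy: E' = hc/λ' = 282.2114 keV

Electron kinetic energy:
K_e = E - E' = 443.3000 - 282.2114 = 161.0886 keV

(Intermediate values are shown rounded; full precision is carried through to the final answer.)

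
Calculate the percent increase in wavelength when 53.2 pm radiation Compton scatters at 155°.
8.6942%

Calculate the Compton shift:
Δλ = λ_C(1 - cos(155°))
Δλ = 2.4263 × (1 - cos(155°))
Δλ = 2.4263 × 1.9063
Δλ = 4.6253 pm

Percentage change:
(Δλ/λ₀) × 100 = (4.6253/53.2) × 100
= 8.6942%

(Intermediate values are shown rounded; full precision is carried through to the final answer.)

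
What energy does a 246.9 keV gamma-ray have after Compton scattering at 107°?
151.9911 keV

First convert energy to wavelength:
λ = hc/E, with hc ≈ 1239.842 keV·pm (i.e. 1239.842 eV·nm)

For E = 246.9 keV = 246900 eV:
λ = 1239.842 keV·pm / 246.9 keV
λ = 5.0216 pm

Calculate the Compton shift:
Δλ = λ_C(1 - cos(107°)) = 2.4263 × 1.2924
Δλ = 3.1357 pm

Final wavelength:
λ' = 5.0216 + 3.1357 = 8.1573 pm

Final energy:
E' = hc/λ' = 1239.842 / 8.1573 = 151.9911 keV

(Intermediate values are shown rounded; full precision is carried through to the final answer.)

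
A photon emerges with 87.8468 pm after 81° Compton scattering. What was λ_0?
85.8000 pm

From λ' = λ + Δλ, we have λ = λ' - Δλ

First calculate the Compton shift:
Δλ = λ_C(1 - cos θ)
Δλ = 2.4263 × (1 - cos(81°))
Δλ = 2.4263 × 0.8436
Δλ = 2.0468 pm

Initial wavelength:
λ = λ' - Δλ
λ = 87.8468 - 2.0468
λ = 85.8000 pm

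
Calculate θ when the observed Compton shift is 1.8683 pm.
76.70°

From the Compton formula Δλ = λ_C(1 - cos θ), we can solve for θ:

cos θ = 1 - Δλ/λ_C

Given:
- Δλ = 1.8683 pm
- λ_C = h/(m_e·c) ≈ 2.42631024 pm

cos θ = 1 - 1.8683/2.42631024
cos θ = 1 - 0.770017
cos θ = 0.229983

θ = arccos(0.229983)
θ = 76.70°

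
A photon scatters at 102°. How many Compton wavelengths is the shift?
1.2079 λ_C

The Compton shift formula is:
Δλ = λ_C(1 - cos θ)

Dividing both sides by λ_C:
Δλ/λ_C = 1 - cos θ

For θ = 102°:
Δλ/λ_C = 1 - cos(102°)
Δλ/λ_C = 1 - -0.2079
Δλ/λ_C = 1.2079

This means the shift is 1.2079 × λ_C = 2.9308 pm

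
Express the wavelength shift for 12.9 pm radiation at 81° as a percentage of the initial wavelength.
15.8663%

Calculate the Compton shift:
Δλ = λ_C(1 - cos(81°))
Δλ = 2.4263 × (1 - cos(81°))
Δλ = 2.4263 × 0.8436
Δλ = 2.0468 pm

Percentage change:
(Δλ/λ₀) × 100 = (2.0468/12.9) × 100
= 15.8663%

(Intermediate values are shown rounded; full precision is carried through to the final answer.)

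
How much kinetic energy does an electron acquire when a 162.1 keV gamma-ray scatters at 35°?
8.7949 keV

By energy conservation: K_e = E_initial - E_final

First find the scattered photon energy:
Initial wavelength: λ = hc/E = 7.6486 pm
Compton shift: Δλ = λ_C(1 - cos(35°)) = 0.4388 pm
Final wavelength: λ' = 7.6486 + 0.4388 = 8.0874 pm
Final photon energy: E' = hc/λ' = 153.3051 keV

Electron kinetic energy:
K_e = E - E' = 162.1000 - 153.3051 = 8.7949 keV

(Intermediate values are shown rounded; full precision is carried through to the final answer.)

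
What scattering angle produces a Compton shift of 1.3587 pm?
63.90°

From the Compton formula Δλ = λ_C(1 - cos θ), we can solve for θ:

cos θ = 1 - Δλ/λ_C

Given:
- Δλ = 1.3587 pm
- λ_C = h/(m_e·c) ≈ 2.42631024 pm

cos θ = 1 - 1.3587/2.42631024
cos θ = 1 - 0.559986
cos θ = 0.440014

θ = arccos(0.440014)
θ = 63.90°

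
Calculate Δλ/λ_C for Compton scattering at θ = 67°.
0.6093 λ_C

The Compton shift formula is:
Δλ = λ_C(1 - cos θ)

Dividing both sides by λ_C:
Δλ/λ_C = 1 - cos θ

For θ = 67°:
Δλ/λ_C = 1 - cos(67°)
Δλ/λ_C = 1 - 0.3907
Δλ/λ_C = 0.6093

This means the shift is 0.6093 × λ_C = 1.4783 pm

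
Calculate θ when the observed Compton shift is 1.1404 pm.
58.00°

From the Compton formula Δλ = λ_C(1 - cos θ), we can solve for θ:

cos θ = 1 - Δλ/λ_C

Given:
- Δλ = 1.1404 pm
- λ_C = h/(m_e·c) ≈ 2.42631024 pm

cos θ = 1 - 1.1404/2.42631024
cos θ = 1 - 0.470014
cos θ = 0.529986

θ = arccos(0.529986)
θ = 58.00°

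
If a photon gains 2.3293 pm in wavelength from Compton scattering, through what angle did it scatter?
87.71°

From the Compton formula Δλ = λ_C(1 - cos θ), we can solve for θ:

cos θ = 1 - Δλ/λ_C

Given:
- Δλ = 2.3293 pm
- λ_C = h/(m_e·c) ≈ 2.42631024 pm

cos θ = 1 - 2.3293/2.42631024
cos θ = 1 - 0.960017
cos θ = 0.039983

θ = arccos(0.039983)
θ = 87.71°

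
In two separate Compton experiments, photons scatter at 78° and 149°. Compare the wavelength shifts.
149° produces the larger shift by a factor of 2.345

Calculate both shifts using Δλ = λ_C(1 - cos θ):

For θ₁ = 78°:
Δλ₁ = 2.4263 × (1 - cos(78°))
Δλ₁ = 2.4263 × 0.7921
Δλ₁ = 1.9219 pm

For θ₂ = 149°:
Δλ₂ = 2.4263 × (1 - cos(149°))
Δλ₂ = 2.4263 × 1.8572
Δλ₂ = 4.5061 pm

The 149° angle produces the larger shift.
Ratio: 4.5061/1.9219 = 2.345

(Intermediate values are shown rounded; full precision is carried through to the final answer.)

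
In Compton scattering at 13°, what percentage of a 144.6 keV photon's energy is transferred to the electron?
0.0072 (or 0.72%)

Calculate initial and final photon energies:

Initial: E₀ = 144.6 keV → λ₀ = 8.5743 pm
Compton shift: Δλ = 0.0622 pm
Final wavelength: λ' = 8.6365 pm
Final energy: E' = 143.5588 keV

Fractional energy loss:
(E₀ - E')/E₀ = (144.6000 - 143.5588)/144.6000
= 1.0412/144.6000
= 0.0072
= 0.72%

(Intermediate values are shown rounded; full precision is carried through to the final answer.)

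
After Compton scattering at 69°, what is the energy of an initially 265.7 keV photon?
199.2315 keV

First convert energy to wavelength:
λ = hc/E, with hc ≈ 1239.842 keV·pm (i.e. 1239.842 eV·nm)

For E = 265.7 keV = 265700 eV:
λ = 1239.842 keV·pm / 265.7 keV
λ = 4.6663 pm

Calculate the Compton shift:
Δλ = λ_C(1 - cos(69°)) = 2.4263 × 0.6416
Δλ = 1.5568 pm

Final wavelength:
λ' = 4.6663 + 1.5568 = 6.2231 pm

Final energy:
E' = hc/λ' = 1239.842 / 6.2231 = 199.2315 keV

(Intermediate values are shown rounded; full precision is carried through to the final answer.)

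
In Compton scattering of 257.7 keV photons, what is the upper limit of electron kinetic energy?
129.4025 keV

Maximum energy transfer occurs at θ = 180° (backscattering).

Initial photon: E₀ = 257.7 keV → λ₀ = 4.8112 pm

Maximum Compton shift (at 180°):
Δλ_max = 2λ_C = 2 × 2.4263 = 4.8526 pm

Final wavelength:
λ' = 4.8112 + 4.8526 = 9.6638 pm

Minimum photon energy (maximum energy to electron):
E'_min = hc/λ' = 128.2975 keV

Maximum electron kinetic energy:
K_max = E₀ - E'_min = 257.7000 - 128.2975 = 129.4025 keV

(Intermediate values are shown rounded; full precision is carried through to the final answer.)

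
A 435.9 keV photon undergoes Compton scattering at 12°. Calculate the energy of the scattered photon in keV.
427.9231 keV

First convert energy to wavelength:
λ = hc/E, with hc ≈ 1239.842 keV·pm (i.e. 1239.842 eV·nm)

For E = 435.9 keV = 435900 eV:
λ = 1239.842 keV·pm / 435.9 keV
λ = 2.8443 pm

Calculate the Compton shift:
Δλ = λ_C(1 - cos(12°)) = 2.4263 × 0.0219
Δλ = 0.0530 pm

Final wavelength:
λ' = 2.8443 + 0.0530 = 2.8973 pm

Final energy:
E' = hc/λ' = 1239.842 / 2.8973 = 427.9231 keV

(Intermediate values are shown rounded; full precision is carried through to the final answer.)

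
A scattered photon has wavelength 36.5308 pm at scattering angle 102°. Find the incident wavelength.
33.6000 pm

From λ' = λ + Δλ, we have λ = λ' - Δλ

First calculate the Compton shift:
Δλ = λ_C(1 - cos θ)
Δλ = 2.4263 × (1 - cos(102°))
Δλ = 2.4263 × 1.2079
Δλ = 2.9308 pm

Initial wavelength:
λ = λ' - Δλ
λ = 36.5308 - 2.9308
λ = 33.6000 pm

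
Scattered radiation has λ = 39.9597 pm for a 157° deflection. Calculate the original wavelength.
35.3000 pm

From λ' = λ + Δλ, we have λ = λ' - Δλ

First calculate the Compton shift:
Δλ = λ_C(1 - cos θ)
Δλ = 2.4263 × (1 - cos(157°))
Δλ = 2.4263 × 1.9205
Δλ = 4.6597 pm

Initial wavelength:
λ = λ' - Δλ
λ = 39.9597 - 4.6597
λ = 35.3000 pm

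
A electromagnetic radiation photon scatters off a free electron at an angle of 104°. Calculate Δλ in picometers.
3.0133 pm

Using the Compton scattering formula:
Δλ = λ_C(1 - cos θ)

where λ_C = h/(m_e·c) ≈ 2.4263 pm is the Compton wavelength of an electron.

For θ = 104°:
cos(104°) = -0.2419
1 - cos(104°) = 1.2419

Δλ = 2.4263 × 1.2419
Δλ = 3.0133 pm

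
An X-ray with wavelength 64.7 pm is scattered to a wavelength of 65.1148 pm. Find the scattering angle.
34.00°

First find the wavelength shift:
Δλ = λ' - λ = 65.1148 - 64.7 = 0.4148 pm

Using Δλ = λ_C(1 - cos θ), with λ_C = h/(m_e·c) ≈ 2.42631024 pm:
cos θ = 1 - Δλ/λ_C
cos θ = 1 - 0.4148/2.42631024
cos θ = 0.829041

θ = arccos(0.829041)
θ = 34.00°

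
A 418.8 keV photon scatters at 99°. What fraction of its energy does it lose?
0.4866 (or 48.66%)

Calculate initial and final photon energies:

Initial: E₀ = 418.8 keV → λ₀ = 2.9605 pm
Compton shift: Δλ = 2.8059 pm
Final wavelength: λ' = 5.7663 pm
Final energy: E' = 215.0140 keV

Fractional energy loss:
(E₀ - E')/E₀ = (418.8000 - 215.0140)/418.8000
= 203.7860/418.8000
= 0.4866
= 48.66%

(Intermediate values are shown rounded; full precision is carried through to the final answer.)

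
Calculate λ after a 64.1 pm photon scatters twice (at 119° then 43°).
68.3544 pm

Apply Compton shift twice:

First scattering at θ₁ = 119°:
Δλ₁ = λ_C(1 - cos(119°))
Δλ₁ = 2.4263 × 1.4848
Δλ₁ = 3.6026 pm

After first scattering:
λ₁ = 64.1 + 3.6026 = 67.7026 pm

Second scattering at θ₂ = 43°:
Δλ₂ = λ_C(1 - cos(43°))
Δλ₂ = 2.4263 × 0.2686
Δλ₂ = 0.6518 pm

Final wavelength:
λ₂ = 67.7026 + 0.6518 = 68.3544 pm

Total shift: Δλ_total = 3.6026 + 0.6518 = 4.2544 pm

(Intermediate values are shown rounded; full precision is carried through to the final answer.)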